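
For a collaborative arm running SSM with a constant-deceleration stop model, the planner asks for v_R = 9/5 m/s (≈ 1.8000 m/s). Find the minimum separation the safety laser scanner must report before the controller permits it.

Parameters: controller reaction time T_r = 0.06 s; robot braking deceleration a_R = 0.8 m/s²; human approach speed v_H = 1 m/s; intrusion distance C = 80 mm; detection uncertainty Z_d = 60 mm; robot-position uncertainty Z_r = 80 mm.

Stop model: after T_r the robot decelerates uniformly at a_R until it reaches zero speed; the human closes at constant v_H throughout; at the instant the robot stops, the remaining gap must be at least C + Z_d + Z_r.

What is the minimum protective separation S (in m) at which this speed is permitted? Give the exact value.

S_min = 4663/1000 m = 4.6630 m

braking lasts T_s = (9/5)/(4/5) = 2.2500 s
robot in T_r: 1.8000·0.0600 = 0.1080 m
braking distance = 1.8000²/(2·0.8000) = 2.0250 m
human over T_r+T_s: 1.0000·(0.0600+2.2500) = 2.3100 m
C+Z_d+Z_r = 0.0800+0.0600+0.0800 = 0.2200 m
S_min ≈ 0.1080+2.0250+2.3100+0.2200  ⇒  S_min = 4663/1000 m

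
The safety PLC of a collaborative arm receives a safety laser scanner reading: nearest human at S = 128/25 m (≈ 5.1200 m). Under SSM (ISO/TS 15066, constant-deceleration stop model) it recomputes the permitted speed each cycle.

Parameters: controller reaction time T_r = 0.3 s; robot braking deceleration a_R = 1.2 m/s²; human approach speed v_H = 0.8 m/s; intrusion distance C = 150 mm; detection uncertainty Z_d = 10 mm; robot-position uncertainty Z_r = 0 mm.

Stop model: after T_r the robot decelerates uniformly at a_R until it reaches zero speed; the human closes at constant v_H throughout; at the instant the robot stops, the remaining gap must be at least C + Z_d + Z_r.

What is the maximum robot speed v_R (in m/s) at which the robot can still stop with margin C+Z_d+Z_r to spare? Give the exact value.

quadratic (5/12)·v² + (29/30)·v + (-118/25) = 0
  disc = (29/30)² − 4·(5/12)·(-118/25) = 7921/900 ; √disc = 89/30
  v_R = (−(29/30) + 89/30) / (2·(5/12)) = 12/5 m/s
check:
braking lasts T_s = (12/5)/(6/5) = 2.0000 s
robot covers v_R·T_r = 2.4000·0.3000 = 0.7200 m before braking
robot covers 2.4000·2.0000 − ½·1.2000·2.0000² = 2.4000 m while stopping
human over T_r+T_s: 0.8000·(0.3000+2.0000) = 1.8400 m
C+Z_d+Z_r = 0.1500+0.0100+0.0000 = 0.1600 m
sum ≈ 0.7200+2.4000+1.8400+0.1600 ≈ 5.1200 m = S ✓

v_R_max = 12/5 m/s = 2.4000 m/s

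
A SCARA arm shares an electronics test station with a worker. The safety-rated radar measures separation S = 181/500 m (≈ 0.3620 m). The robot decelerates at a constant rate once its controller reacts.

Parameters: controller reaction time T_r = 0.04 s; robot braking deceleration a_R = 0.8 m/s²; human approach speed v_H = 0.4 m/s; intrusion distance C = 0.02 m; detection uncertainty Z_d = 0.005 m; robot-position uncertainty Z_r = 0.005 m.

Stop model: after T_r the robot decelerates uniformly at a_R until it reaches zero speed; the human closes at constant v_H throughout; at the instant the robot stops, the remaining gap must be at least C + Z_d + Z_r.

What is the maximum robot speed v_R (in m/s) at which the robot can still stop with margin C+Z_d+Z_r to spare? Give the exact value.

v_R_max = 2/5 m/s = 0.4000 m/s

collect terms ⇒ (5/8)·v_R² + (27/50)·v_R + (-79/250) = 0
  disc = (27/50)² − 4·(5/8)·(-79/250) = 676/625 ; √disc = 26/25
  v_R = (−(27/50) + 26/25) / (2·(5/8)) = 2/5 m/s
check:
stop time T_s = (2/5)/(4/5) = 0.5000 s
robot covers v_R·T_r = 0.4000·0.0400 = 0.0160 m before braking
robot covers 0.4000·0.5000 − ½·0.8000·0.5000² = 0.1000 m while stopping
human over T_r+T_s: 0.4000·(0.0400+0.5000) = 0.2160 m
C+Z_d+Z_r = 0.0200+0.0050+0.0050 = 0.0300 m
sum ≈ 0.0160+0.1000+0.2160+0.0300 ≈ 0.3620 m = S ✓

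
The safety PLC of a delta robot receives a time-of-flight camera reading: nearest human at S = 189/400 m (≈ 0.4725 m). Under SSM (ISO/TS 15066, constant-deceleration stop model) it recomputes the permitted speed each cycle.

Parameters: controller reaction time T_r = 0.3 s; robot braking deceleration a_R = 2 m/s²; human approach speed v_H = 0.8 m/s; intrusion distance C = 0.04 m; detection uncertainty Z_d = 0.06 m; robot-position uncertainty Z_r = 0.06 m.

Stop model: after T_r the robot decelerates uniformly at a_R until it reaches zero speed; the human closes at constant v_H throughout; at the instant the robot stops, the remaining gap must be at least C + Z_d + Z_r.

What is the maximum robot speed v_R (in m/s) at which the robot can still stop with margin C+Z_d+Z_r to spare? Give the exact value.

v_R_max = 1/10 m/s = 0.1000 m/s

quadratic (1/4)·v² + (7/10)·v + (-29/400) = 0
  disc = (7/10)² − 4·(1/4)·(-29/400) = 9/16 ; √disc = 3/4
  v_R = (−(7/10) + 3/4) / (2·(1/4)) = 1/10 m/s
check:
T_s = v_R/a_R = (1/10)/2 = 0.0500 s
robot in T_r: 0.1000·0.3000 = 0.0300 m
robot covers 0.1000·0.0500 − ½·2.0000·0.0500² = 0.0025 m while stopping
person approaches 0.8000·(0.3000+0.0500) = 0.2800 m
margins: 0.0400+0.0600+0.0600 = 0.1600 m
sum ≈ 0.0300+0.0025+0.2800+0.1600 ≈ 0.4725 m = S ✓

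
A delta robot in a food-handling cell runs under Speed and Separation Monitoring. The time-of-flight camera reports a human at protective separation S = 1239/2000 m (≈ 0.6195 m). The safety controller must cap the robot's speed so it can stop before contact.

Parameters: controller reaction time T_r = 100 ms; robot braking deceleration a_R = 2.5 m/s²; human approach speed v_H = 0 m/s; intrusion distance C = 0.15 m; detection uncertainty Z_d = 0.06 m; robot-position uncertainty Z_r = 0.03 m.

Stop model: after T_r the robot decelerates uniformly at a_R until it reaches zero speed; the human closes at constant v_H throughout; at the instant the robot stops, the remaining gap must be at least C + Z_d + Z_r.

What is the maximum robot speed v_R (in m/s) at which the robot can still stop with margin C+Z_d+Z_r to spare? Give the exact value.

at the boundary: (1/5)·v² + (1/10)·v + (-759/2000) = 0
  disc = (1/10)² − 4·(1/5)·(-759/2000) = 196/625 ; √disc = 14/25
  v_R = (−(1/10) + 14/25) / (2·(1/5)) = 23/20 m/s
check:
stop time T_s = (23/20)/(5/2) = 0.4600 s
robot in T_r: 1.1500·0.1000 = 0.1150 m
robot covers 1.1500·0.4600 − ½·2.5000·0.4600² = 0.2645 m while stopping
human closes 0.0000·0.5600 = 0.0000 m
margins: 0.1500+0.0600+0.0300 = 0.2400 m
sum ≈ 0.1150+0.2645+0.0000+0.2400 ≈ 0.6195 m = S ✓

v_R_max = 23/20 m/s = 1.1500 m/s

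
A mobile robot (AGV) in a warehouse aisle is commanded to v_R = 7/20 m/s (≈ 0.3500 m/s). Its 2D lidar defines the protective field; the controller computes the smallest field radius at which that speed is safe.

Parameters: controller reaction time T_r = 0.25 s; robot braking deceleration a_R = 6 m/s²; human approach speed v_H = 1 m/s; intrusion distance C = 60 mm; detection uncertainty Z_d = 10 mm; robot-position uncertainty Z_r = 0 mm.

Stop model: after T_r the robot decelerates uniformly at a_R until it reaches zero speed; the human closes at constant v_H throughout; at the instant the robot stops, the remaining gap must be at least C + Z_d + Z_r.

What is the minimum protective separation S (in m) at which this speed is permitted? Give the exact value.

braking lasts T_s = (7/20)/6 = 0.0583 s
reaction-phase robot travel = 0.3500·0.2500 = 0.0875 m
robot covers 0.3500·0.0583 − ½·6.0000·0.0583² = 0.0102 m while stopping
human over T_r+T_s: 1.0000·(0.2500+0.0583) = 0.3083 m
C+Z_d+Z_r = 0.0600+0.0100+0.0000 = 0.0700 m
S_min ≈ 0.0875+0.0102+0.3083+0.0700  ⇒  S_min = 457/960 m

S_min = 457/960 m = 0.4760 m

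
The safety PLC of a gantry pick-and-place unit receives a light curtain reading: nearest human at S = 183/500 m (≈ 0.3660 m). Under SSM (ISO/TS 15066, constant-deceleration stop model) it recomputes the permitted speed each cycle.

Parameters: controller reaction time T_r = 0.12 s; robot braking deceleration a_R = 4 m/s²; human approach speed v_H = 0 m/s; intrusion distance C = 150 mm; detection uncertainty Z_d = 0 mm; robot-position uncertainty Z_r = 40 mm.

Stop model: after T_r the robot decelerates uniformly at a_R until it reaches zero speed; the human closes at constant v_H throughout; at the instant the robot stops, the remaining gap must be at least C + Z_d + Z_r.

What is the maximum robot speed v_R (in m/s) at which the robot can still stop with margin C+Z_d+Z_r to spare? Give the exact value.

collect terms ⇒ (1/8)·v_R² + (3/25)·v_R + (-22/125) = 0
  disc = (3/25)² − 4·(1/8)·(-22/125) = 64/625 ; √disc = 8/25
  v_R = (−(3/25) + 8/25) / (2·(1/8)) = 4/5 m/s
check:
stop time T_s = (4/5)/4 = 0.2000 s
reaction-phase robot travel = 0.8000·0.1200 = 0.0960 m
robot under decel: 0.8000²/(2·4.0000) = 0.0800 m
human over T_r+T_s: 0.0000·(0.1200+0.2000) = 0.0000 m
margins: 0.1500+0.0000+0.0400 = 0.1900 m
sum ≈ 0.0960+0.0800+0.0000+0.1900 ≈ 0.3660 m = S ✓

v_R_max = 4/5 m/s = 0.8000 m/s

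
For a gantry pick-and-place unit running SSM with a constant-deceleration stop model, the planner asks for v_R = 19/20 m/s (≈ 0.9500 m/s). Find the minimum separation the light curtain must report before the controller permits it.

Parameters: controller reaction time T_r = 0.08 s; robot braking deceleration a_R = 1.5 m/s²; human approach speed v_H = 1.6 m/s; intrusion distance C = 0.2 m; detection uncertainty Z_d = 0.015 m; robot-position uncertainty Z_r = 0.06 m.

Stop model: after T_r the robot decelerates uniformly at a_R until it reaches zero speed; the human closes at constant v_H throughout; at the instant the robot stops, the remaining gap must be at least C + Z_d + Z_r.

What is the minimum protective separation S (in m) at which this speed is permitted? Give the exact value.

stop time T_s = (19/20)/(3/2) = 0.6333 s
reaction-phase robot travel = 0.9500·0.0800 = 0.0760 m
robot under decel: 0.9500²/(2·1.5000) = 0.3008 m
person approaches 1.6000·(0.0800+0.6333) = 1.1413 m
residual clearance needed = 0.2000+0.0150+0.0600 = 0.2750 m
S_min ≈ 0.0760+0.3008+1.1413+0.2750  ⇒  S_min = 10759/6000 m

S_min = 10759/6000 m = 1.7932 m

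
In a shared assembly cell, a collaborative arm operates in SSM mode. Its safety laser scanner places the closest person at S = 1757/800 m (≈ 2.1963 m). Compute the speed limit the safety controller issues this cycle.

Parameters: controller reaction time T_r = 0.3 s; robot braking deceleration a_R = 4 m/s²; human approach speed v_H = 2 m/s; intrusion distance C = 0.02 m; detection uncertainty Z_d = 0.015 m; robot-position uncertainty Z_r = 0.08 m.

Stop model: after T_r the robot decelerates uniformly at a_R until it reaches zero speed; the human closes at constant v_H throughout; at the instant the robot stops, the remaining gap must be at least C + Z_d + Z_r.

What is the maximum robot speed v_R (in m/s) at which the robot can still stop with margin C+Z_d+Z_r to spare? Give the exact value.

v_R_max = 3/2 m/s = 1.5000 m/s

quadratic (1/8)·v² + (4/5)·v + (-237/160) = 0
  disc = (4/5)² − 4·(1/8)·(-237/160) = 2209/1600 ; √disc = 47/40
  v_R = (−(4/5) + 47/40) / (2·(1/8)) = 3/2 m/s
check:
braking lasts T_s = (3/2)/4 = 0.3750 s
reaction-phase robot travel = 1.5000·0.3000 = 0.4500 m
braking distance = 1.5000²/(2·4.0000) = 0.2812 m
person approaches 2.0000·(0.3000+0.3750) = 1.3500 m
residual clearance needed = 0.0200+0.0150+0.0800 = 0.1150 m
sum ≈ 0.4500+0.2812+1.3500+0.1150 ≈ 2.1963 m = S ✓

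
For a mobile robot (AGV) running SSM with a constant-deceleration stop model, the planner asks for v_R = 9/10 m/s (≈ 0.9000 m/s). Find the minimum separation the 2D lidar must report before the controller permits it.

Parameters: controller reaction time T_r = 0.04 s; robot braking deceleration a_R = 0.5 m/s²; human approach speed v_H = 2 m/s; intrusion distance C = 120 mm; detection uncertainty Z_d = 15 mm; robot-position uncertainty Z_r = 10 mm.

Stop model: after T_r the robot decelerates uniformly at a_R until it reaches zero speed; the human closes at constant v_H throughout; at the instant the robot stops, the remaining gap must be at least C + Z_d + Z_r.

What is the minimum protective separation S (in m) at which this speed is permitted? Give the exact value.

stop time T_s = (9/10)/(1/2) = 1.8000 s
robot covers v_R·T_r = 0.9000·0.0400 = 0.0360 m before braking
braking distance = 0.9000²/(2·0.5000) = 0.8100 m
human over T_r+T_s: 2.0000·(0.0400+1.8000) = 3.6800 m
residual clearance needed = 0.1200+0.0150+0.0100 = 0.1450 m
S_min ≈ 0.0360+0.8100+3.6800+0.1450  ⇒  S_min = 4671/1000 m

S_min = 4671/1000 m = 4.6710 m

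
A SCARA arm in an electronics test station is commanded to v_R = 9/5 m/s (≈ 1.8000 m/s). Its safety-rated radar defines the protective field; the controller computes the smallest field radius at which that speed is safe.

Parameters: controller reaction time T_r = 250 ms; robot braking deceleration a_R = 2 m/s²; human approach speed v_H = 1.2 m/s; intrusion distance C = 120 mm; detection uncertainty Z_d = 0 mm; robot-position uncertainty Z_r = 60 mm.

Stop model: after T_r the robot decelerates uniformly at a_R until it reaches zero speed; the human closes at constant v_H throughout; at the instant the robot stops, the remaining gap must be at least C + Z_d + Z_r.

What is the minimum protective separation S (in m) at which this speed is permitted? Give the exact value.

T_s = v_R/a_R = (9/5)/2 = 0.9000 s
robot covers v_R·T_r = 1.8000·0.2500 = 0.4500 m before braking
braking distance = 1.8000²/(2·2.0000) = 0.8100 m
human closes 1.2000·1.1500 = 1.3800 m
residual clearance needed = 0.1200+0.0000+0.0600 = 0.1800 m
S_min ≈ 0.4500+0.8100+1.3800+0.1800  ⇒  S_min = 141/50 m

S_min = 141/50 m = 2.8200 m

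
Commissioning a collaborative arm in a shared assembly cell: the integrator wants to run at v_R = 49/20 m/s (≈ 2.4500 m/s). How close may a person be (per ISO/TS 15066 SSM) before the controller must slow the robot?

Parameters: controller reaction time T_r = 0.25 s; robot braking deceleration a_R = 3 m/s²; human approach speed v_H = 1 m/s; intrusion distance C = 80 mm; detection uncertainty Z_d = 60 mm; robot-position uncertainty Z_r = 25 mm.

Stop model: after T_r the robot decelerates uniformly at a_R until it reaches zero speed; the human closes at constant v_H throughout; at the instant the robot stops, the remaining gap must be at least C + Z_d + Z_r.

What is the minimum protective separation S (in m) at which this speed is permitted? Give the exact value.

S_min = 6827/2400 m = 2.8446 m

stop time T_s = (49/20)/3 = 0.8167 s
robot covers v_R·T_r = 2.4500·0.2500 = 0.6125 m before braking
robot covers 2.4500·0.8167 − ½·3.0000·0.8167² = 1.0004 m while stopping
human closes 1.0000·1.0667 = 1.0667 m
margins: 0.0800+0.0600+0.0250 = 0.1650 m
S_min ≈ 0.6125+1.0004+1.0667+0.1650  ⇒  S_min = 6827/2400 m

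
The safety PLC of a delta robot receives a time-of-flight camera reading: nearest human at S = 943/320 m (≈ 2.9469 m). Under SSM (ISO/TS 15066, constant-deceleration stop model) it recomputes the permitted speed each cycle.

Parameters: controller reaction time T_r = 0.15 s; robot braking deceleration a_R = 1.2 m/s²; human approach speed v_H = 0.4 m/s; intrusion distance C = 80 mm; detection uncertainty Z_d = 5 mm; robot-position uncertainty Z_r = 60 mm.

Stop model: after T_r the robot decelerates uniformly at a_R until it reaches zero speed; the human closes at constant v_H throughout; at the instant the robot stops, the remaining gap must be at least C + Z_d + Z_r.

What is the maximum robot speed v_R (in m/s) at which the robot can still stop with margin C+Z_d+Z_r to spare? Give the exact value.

at the boundary: (5/12)·v² + (29/60)·v + (-4387/1600) = 0
  disc = (29/60)² − 4·(5/12)·(-4387/1600) = 69169/14400 ; √disc = 263/120
  v_R = (−(29/60) + 263/120) / (2·(5/12)) = 41/20 m/s
check:
braking lasts T_s = (41/20)/(6/5) = 1.7083 s
reaction-phase robot travel = 2.0500·0.1500 = 0.3075 m
braking distance = 2.0500²/(2·1.2000) = 1.7510 m
human closes 0.4000·1.8583 = 0.7433 m
margins: 0.0800+0.0050+0.0600 = 0.1450 m
sum ≈ 0.3075+1.7510+0.7433+0.1450 ≈ 2.9469 m = S ✓

v_R_max = 41/20 m/s = 2.0500 m/s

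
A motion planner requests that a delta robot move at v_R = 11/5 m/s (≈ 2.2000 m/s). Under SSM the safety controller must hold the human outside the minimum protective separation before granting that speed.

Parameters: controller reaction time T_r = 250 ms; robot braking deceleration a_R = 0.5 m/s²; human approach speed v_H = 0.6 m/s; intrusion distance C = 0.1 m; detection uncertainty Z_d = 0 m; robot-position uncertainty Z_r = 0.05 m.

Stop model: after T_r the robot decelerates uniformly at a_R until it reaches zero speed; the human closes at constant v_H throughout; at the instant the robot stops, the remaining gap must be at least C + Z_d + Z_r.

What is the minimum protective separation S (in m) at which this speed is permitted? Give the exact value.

T_s = v_R/a_R = (11/5)/(1/2) = 4.4000 s
reaction-phase robot travel = 2.2000·0.2500 = 0.5500 m
robot under decel: 2.2000²/(2·0.5000) = 4.8400 m
human over T_r+T_s: 0.6000·(0.2500+4.4000) = 2.7900 m
C+Z_d+Z_r = 0.1000+0.0000+0.0500 = 0.1500 m
S_min ≈ 0.5500+4.8400+2.7900+0.1500  ⇒  S_min = 833/100 m

S_min = 833/100 m = 8.3300 m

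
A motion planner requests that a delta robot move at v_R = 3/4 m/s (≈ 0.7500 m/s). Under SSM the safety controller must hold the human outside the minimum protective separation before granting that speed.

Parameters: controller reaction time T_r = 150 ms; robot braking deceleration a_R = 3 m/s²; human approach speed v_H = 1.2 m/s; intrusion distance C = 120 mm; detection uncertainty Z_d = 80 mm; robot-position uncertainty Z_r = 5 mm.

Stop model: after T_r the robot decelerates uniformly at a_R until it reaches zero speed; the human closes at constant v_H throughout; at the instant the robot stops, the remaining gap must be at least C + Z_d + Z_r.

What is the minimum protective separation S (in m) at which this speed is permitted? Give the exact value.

S_min = 713/800 m = 0.8912 m

braking lasts T_s = (3/4)/3 = 0.2500 s
robot covers v_R·T_r = 0.7500·0.1500 = 0.1125 m before braking
robot covers 0.7500·0.2500 − ½·3.0000·0.2500² = 0.0938 m while stopping
human closes 1.2000·0.4000 = 0.4800 m
residual clearance needed = 0.1200+0.0800+0.0050 = 0.2050 m
S_min ≈ 0.1125+0.0938+0.4800+0.2050  ⇒  S_min = 713/800 m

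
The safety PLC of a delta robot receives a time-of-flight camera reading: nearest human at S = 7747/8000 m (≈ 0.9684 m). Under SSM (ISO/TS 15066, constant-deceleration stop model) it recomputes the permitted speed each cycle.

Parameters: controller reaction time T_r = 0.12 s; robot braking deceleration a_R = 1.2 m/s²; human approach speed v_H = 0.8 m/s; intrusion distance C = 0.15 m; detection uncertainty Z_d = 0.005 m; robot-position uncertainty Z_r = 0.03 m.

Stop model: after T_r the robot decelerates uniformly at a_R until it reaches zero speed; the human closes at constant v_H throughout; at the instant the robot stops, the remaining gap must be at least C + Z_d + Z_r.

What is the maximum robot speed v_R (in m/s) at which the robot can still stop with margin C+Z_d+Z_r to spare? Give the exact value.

v_R_max = 13/20 m/s = 0.6500 m/s

collect terms ⇒ (5/12)·v_R² + (59/75)·v_R + (-5499/8000) = 0
  disc = (59/75)² − 4·(5/12)·(-5499/8000) = 635209/360000 ; √disc = 797/600
  v_R = (−(59/75) + 797/600) / (2·(5/12)) = 13/20 m/s
check:
stop time T_s = (13/20)/(6/5) = 0.5417 s
robot in T_r: 0.6500·0.1200 = 0.0780 m
robot under decel: 0.6500²/(2·1.2000) = 0.1760 m
human over T_r+T_s: 0.8000·(0.1200+0.5417) = 0.5293 m
residual clearance needed = 0.1500+0.0050+0.0300 = 0.1850 m
sum ≈ 0.0780+0.1760+0.5293+0.1850 ≈ 0.9684 m = S ✓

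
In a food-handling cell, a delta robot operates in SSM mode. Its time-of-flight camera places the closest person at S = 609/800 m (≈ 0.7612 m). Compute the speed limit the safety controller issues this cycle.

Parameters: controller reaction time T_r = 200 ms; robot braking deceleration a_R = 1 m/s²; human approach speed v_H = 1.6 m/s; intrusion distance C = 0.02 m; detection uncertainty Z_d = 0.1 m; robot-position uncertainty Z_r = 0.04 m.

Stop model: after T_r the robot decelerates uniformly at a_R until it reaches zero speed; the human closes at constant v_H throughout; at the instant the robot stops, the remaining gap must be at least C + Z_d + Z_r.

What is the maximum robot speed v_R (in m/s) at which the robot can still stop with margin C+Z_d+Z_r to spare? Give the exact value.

v_R_max = 3/20 m/s = 0.1500 m/s

at the boundary: (1/2)·v² + (9/5)·v + (-9/32) = 0
  disc = (9/5)² − 4·(1/2)·(-9/32) = 1521/400 ; √disc = 39/20
  v_R = (−(9/5) + 39/20) / (2·(1/2)) = 3/20 m/s
check:
T_s = v_R/a_R = (3/20)/1 = 0.1500 s
robot covers v_R·T_r = 0.1500·0.2000 = 0.0300 m before braking
robot covers 0.1500·0.1500 − ½·1.0000·0.1500² = 0.0112 m while stopping
person approaches 1.6000·(0.2000+0.1500) = 0.5600 m
C+Z_d+Z_r = 0.0200+0.1000+0.0400 = 0.1600 m
sum ≈ 0.0300+0.0112+0.5600+0.1600 ≈ 0.7612 m = S ✓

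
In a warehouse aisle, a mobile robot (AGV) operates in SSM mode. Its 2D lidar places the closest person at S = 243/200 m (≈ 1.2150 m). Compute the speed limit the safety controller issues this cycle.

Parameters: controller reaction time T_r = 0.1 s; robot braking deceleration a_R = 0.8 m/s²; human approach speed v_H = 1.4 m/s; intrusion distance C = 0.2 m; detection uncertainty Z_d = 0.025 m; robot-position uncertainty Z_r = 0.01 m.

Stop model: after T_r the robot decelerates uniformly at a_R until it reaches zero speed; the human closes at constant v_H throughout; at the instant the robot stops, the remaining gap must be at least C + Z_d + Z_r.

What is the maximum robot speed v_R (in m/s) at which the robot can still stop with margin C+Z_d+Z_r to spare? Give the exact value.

collect terms ⇒ (5/8)·v_R² + (37/20)·v_R + (-21/25) = 0
  disc = (37/20)² − 4·(5/8)·(-21/25) = 2209/400 ; √disc = 47/20
  v_R = (−(37/20) + 47/20) / (2·(5/8)) = 2/5 m/s
check:
T_s = v_R/a_R = (2/5)/(4/5) = 0.5000 s
robot covers v_R·T_r = 0.4000·0.1000 = 0.0400 m before braking
robot covers 0.4000·0.5000 − ½·0.8000·0.5000² = 0.1000 m while stopping
human over T_r+T_s: 1.4000·(0.1000+0.5000) = 0.8400 m
margins: 0.2000+0.0250+0.0100 = 0.2350 m
sum ≈ 0.0400+0.1000+0.8400+0.2350 ≈ 1.2150 m = S ✓

v_R_max = 2/5 m/s = 0.4000 m/s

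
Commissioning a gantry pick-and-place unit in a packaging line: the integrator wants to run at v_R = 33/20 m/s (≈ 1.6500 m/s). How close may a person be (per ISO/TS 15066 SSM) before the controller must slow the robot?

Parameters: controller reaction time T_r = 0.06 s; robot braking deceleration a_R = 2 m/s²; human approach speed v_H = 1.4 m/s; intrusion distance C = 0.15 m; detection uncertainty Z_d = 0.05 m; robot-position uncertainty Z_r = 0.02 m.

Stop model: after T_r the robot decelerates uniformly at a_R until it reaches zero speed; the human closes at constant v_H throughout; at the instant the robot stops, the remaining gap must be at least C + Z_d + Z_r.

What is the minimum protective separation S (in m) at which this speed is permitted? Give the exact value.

stop time T_s = (33/20)/2 = 0.8250 s
robot covers v_R·T_r = 1.6500·0.0600 = 0.0990 m before braking
robot covers 1.6500·0.8250 − ½·2.0000·0.8250² = 0.6806 m while stopping
human closes 1.4000·0.8850 = 1.2390 m
residual clearance needed = 0.1500+0.0500+0.0200 = 0.2200 m
S_min ≈ 0.0990+0.6806+1.2390+0.2200  ⇒  S_min = 17909/8000 m

S_min = 17909/8000 m = 2.2386 m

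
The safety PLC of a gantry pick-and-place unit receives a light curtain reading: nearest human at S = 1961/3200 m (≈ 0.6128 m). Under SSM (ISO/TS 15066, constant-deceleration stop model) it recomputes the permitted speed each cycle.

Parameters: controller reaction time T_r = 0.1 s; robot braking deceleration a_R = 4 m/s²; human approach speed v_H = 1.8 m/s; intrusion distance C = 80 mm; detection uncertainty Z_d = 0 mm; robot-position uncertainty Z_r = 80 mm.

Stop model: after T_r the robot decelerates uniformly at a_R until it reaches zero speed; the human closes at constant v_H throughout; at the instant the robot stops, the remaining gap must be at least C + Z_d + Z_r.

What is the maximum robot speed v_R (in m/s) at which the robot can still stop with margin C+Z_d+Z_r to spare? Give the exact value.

at the boundary: (1/8)·v² + (11/20)·v + (-873/3200) = 0
  disc = (11/20)² − 4·(1/8)·(-873/3200) = 2809/6400 ; √disc = 53/80
  v_R = (−(11/20) + 53/80) / (2·(1/8)) = 9/20 m/s
check:
stop time T_s = (9/20)/4 = 0.1125 s
robot covers v_R·T_r = 0.4500·0.1000 = 0.0450 m before braking
braking distance = 0.4500²/(2·4.0000) = 0.0253 m
human over T_r+T_s: 1.8000·(0.1000+0.1125) = 0.3825 m
residual clearance needed = 0.0800+0.0000+0.0800 = 0.1600 m
sum ≈ 0.0450+0.0253+0.3825+0.1600 ≈ 0.6128 m = S ✓

v_R_max = 9/20 m/s = 0.4500 m/s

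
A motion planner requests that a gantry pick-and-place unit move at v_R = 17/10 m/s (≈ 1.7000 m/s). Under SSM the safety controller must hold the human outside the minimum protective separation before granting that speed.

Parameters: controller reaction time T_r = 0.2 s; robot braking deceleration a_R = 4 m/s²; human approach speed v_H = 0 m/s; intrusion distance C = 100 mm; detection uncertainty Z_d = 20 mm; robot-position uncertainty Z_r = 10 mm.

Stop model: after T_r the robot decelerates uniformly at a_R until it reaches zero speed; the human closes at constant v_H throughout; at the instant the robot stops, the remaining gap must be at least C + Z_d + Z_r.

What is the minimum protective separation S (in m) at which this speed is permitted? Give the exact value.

T_s = v_R/a_R = (17/10)/4 = 0.4250 s
robot in T_r: 1.7000·0.2000 = 0.3400 m
braking distance = 1.7000²/(2·4.0000) = 0.3613 m
human closes 0.0000·0.6250 = 0.0000 m
residual clearance needed = 0.1000+0.0200+0.0100 = 0.1300 m
S_min ≈ 0.3400+0.3613+0.0000+0.1300  ⇒  S_min = 133/160 m

S_min = 133/160 m = 0.8313 m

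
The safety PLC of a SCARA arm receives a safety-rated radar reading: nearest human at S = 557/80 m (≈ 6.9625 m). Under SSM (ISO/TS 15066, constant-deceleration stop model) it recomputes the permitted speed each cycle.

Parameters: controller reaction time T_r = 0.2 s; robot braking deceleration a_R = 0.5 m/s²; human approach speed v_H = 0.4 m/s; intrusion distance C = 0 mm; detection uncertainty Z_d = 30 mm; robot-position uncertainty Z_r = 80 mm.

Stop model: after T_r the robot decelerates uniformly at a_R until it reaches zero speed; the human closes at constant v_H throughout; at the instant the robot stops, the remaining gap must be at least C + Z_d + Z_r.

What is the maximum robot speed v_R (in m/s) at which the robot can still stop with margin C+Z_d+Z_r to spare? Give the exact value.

v_R_max = 43/20 m/s = 2.1500 m/s

quadratic (1)·v² + (1)·v + (-2709/400) = 0
  disc = (1)² − 4·(1)·(-2709/400) = 2809/100 ; √disc = 53/10
  v_R = (−(1) + 53/10) / (2·(1)) = 43/20 m/s
check:
braking lasts T_s = (43/20)/(1/2) = 4.3000 s
robot covers v_R·T_r = 2.1500·0.2000 = 0.4300 m before braking
robot under decel: 2.1500²/(2·0.5000) = 4.6225 m
human closes 0.4000·4.5000 = 1.8000 m
C+Z_d+Z_r = 0.0000+0.0300+0.0800 = 0.1100 m
sum ≈ 0.4300+4.6225+1.8000+0.1100 ≈ 6.9625 m = S ✓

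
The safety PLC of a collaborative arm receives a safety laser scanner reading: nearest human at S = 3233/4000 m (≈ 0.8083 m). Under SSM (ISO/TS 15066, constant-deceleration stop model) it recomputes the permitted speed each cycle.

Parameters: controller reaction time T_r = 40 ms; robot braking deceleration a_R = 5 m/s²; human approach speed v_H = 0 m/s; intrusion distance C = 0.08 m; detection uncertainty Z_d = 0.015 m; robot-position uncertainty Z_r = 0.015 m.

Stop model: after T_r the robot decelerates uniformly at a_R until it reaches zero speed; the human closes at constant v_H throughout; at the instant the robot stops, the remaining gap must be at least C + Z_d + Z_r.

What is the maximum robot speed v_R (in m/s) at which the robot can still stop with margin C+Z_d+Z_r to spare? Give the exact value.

at the boundary: (1/10)·v² + (1/25)·v + (-2793/4000) = 0
  disc = (1/25)² − 4·(1/10)·(-2793/4000) = 2809/10000 ; √disc = 53/100
  v_R = (−(1/25) + 53/100) / (2·(1/10)) = 49/20 m/s
check:
braking lasts T_s = (49/20)/5 = 0.4900 s
robot covers v_R·T_r = 2.4500·0.0400 = 0.0980 m before braking
robot under decel: 2.4500²/(2·5.0000) = 0.6002 m
human over T_r+T_s: 0.0000·(0.0400+0.4900) = 0.0000 m
C+Z_d+Z_r = 0.0800+0.0150+0.0150 = 0.1100 m
sum ≈ 0.0980+0.6002+0.0000+0.1100 ≈ 0.8083 m = S ✓

v_R_max = 49/20 m/s = 2.4500 m/s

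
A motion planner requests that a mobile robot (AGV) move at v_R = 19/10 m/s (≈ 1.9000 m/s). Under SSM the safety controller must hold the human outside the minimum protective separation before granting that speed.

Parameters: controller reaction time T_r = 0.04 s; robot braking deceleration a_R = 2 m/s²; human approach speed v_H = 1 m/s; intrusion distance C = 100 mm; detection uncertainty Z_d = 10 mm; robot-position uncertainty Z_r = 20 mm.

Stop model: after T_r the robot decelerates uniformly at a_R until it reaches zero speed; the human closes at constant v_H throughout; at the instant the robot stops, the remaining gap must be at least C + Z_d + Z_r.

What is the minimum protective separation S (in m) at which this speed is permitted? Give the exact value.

T_s = v_R/a_R = (19/10)/2 = 0.9500 s
robot in T_r: 1.9000·0.0400 = 0.0760 m
robot under decel: 1.9000²/(2·2.0000) = 0.9025 m
human over T_r+T_s: 1.0000·(0.0400+0.9500) = 0.9900 m
margins: 0.1000+0.0100+0.0200 = 0.1300 m
S_min ≈ 0.0760+0.9025+0.9900+0.1300  ⇒  S_min = 4197/2000 m

S_min = 4197/2000 m = 2.0985 m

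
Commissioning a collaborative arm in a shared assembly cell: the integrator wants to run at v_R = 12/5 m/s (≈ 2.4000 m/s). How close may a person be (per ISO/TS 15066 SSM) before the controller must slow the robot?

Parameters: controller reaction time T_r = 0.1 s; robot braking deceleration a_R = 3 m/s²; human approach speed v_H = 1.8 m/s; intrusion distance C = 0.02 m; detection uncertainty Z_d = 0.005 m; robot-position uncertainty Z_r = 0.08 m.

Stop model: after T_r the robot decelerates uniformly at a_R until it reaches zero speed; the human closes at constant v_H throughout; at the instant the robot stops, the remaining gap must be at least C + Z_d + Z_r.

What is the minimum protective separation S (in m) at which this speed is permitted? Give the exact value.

braking lasts T_s = (12/5)/3 = 0.8000 s
robot in T_r: 2.4000·0.1000 = 0.2400 m
braking distance = 2.4000²/(2·3.0000) = 0.9600 m
human over T_r+T_s: 1.8000·(0.1000+0.8000) = 1.6200 m
margins: 0.0200+0.0050+0.0800 = 0.1050 m
S_min ≈ 0.2400+0.9600+1.6200+0.1050  ⇒  S_min = 117/40 m

S_min = 117/40 m = 2.9250 m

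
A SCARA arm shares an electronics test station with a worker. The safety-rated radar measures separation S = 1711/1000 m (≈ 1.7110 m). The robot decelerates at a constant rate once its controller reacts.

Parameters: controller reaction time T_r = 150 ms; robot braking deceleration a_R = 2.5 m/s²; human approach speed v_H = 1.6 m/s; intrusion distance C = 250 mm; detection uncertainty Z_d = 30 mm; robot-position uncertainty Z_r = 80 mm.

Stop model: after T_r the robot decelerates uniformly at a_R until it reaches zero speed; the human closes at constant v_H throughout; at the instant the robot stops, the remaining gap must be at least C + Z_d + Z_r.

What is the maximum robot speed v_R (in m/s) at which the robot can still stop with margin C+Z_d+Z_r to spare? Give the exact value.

quadratic (1/5)·v² + (79/100)·v + (-1111/1000) = 0
  disc = (79/100)² − 4·(1/5)·(-1111/1000) = 15129/10000 ; √disc = 123/100
  v_R = (−(79/100) + 123/100) / (2·(1/5)) = 11/10 m/s
check:
T_s = v_R/a_R = (11/10)/(5/2) = 0.4400 s
robot in T_r: 1.1000·0.1500 = 0.1650 m
braking distance = 1.1000²/(2·2.5000) = 0.2420 m
human closes 1.6000·0.5900 = 0.9440 m
margins: 0.2500+0.0300+0.0800 = 0.3600 m
sum ≈ 0.1650+0.2420+0.9440+0.3600 ≈ 1.7110 m = S ✓

v_R_max = 11/10 m/s = 1.1000 m/s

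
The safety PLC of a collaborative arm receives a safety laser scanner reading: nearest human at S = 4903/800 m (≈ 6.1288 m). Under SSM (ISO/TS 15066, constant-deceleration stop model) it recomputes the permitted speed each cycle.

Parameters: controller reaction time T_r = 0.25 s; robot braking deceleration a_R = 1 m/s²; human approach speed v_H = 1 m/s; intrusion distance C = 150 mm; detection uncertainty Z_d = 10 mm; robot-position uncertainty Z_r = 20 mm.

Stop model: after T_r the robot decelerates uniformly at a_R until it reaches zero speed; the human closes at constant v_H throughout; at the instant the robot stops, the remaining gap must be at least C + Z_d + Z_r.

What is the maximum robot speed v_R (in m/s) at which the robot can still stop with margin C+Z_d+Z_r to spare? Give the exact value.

collect terms ⇒ (1/2)·v_R² + (5/4)·v_R + (-4559/800) = 0
  disc = (5/4)² − 4·(1/2)·(-4559/800) = 324/25 ; √disc = 18/5
  v_R = (−(5/4) + 18/5) / (2·(1/2)) = 47/20 m/s
check:
stop time T_s = (47/20)/1 = 2.3500 s
robot in T_r: 2.3500·0.2500 = 0.5875 m
robot under decel: 2.3500²/(2·1.0000) = 2.7612 m
person approaches 1.0000·(0.2500+2.3500) = 2.6000 m
margins: 0.1500+0.0100+0.0200 = 0.1800 m
sum ≈ 0.5875+2.7612+2.6000+0.1800 ≈ 6.1288 m = S ✓

v_R_max = 47/20 m/s = 2.3500 m/s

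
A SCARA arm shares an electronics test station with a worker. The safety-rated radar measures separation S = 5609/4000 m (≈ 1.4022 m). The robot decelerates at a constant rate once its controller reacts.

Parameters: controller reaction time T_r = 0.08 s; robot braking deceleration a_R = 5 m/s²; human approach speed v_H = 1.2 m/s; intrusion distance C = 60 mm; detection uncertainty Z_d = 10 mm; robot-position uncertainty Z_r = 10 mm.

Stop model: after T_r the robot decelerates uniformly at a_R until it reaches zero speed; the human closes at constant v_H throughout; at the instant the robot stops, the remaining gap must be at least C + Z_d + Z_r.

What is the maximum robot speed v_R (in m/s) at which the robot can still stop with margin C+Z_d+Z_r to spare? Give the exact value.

quadratic (1/10)·v² + (8/25)·v + (-981/800) = 0
  disc = (8/25)² − 4·(1/10)·(-981/800) = 5929/10000 ; √disc = 77/100
  v_R = (−(8/25) + 77/100) / (2·(1/10)) = 9/4 m/s
check:
stop time T_s = (9/4)/5 = 0.4500 s
robot covers v_R·T_r = 2.2500·0.0800 = 0.1800 m before braking
robot covers 2.2500·0.4500 − ½·5.0000·0.4500² = 0.5062 m while stopping
human over T_r+T_s: 1.2000·(0.0800+0.4500) = 0.6360 m
residual clearance needed = 0.0600+0.0100+0.0100 = 0.0800 m
sum ≈ 0.1800+0.5062+0.6360+0.0800 ≈ 1.4022 m = S ✓

v_R_max = 9/4 m/s = 2.2500 m/s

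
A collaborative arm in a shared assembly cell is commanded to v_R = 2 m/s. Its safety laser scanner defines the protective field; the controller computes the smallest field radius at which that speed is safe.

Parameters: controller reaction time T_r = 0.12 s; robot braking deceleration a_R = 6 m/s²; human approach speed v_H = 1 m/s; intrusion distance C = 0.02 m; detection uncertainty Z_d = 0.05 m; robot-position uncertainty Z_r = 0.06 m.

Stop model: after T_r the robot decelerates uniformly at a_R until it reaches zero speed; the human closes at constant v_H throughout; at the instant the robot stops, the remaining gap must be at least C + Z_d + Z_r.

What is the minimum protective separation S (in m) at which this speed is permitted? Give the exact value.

braking lasts T_s = 2/6 = 0.3333 s
robot in T_r: 2.0000·0.1200 = 0.2400 m
braking distance = 2.0000²/(2·6.0000) = 0.3333 m
human over T_r+T_s: 1.0000·(0.1200+0.3333) = 0.4533 m
margins: 0.0200+0.0500+0.0600 = 0.1300 m
S_min ≈ 0.2400+0.3333+0.4533+0.1300  ⇒  S_min = 347/300 m

S_min = 347/300 m = 1.1567 m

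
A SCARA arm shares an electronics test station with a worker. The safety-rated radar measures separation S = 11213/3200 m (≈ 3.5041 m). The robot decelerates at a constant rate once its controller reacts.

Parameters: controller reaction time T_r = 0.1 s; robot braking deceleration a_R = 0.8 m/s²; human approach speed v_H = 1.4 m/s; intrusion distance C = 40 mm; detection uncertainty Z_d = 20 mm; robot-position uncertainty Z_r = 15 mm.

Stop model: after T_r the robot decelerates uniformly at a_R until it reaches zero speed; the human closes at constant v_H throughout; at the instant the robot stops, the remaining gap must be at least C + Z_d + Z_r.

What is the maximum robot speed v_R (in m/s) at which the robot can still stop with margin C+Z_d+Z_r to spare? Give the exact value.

v_R_max = 5/4 m/s = 1.2500 m/s

quadratic (5/8)·v² + (37/20)·v + (-421/128) = 0
  disc = (37/20)² − 4·(5/8)·(-421/128) = 74529/6400 ; √disc = 273/80
  v_R = (−(37/20) + 273/80) / (2·(5/8)) = 5/4 m/s
check:
stop time T_s = (5/4)/(4/5) = 1.5625 s
robot in T_r: 1.2500·0.1000 = 0.1250 m
braking distance = 1.2500²/(2·0.8000) = 0.9766 m
human over T_r+T_s: 1.4000·(0.1000+1.5625) = 2.3275 m
C+Z_d+Z_r = 0.0400+0.0200+0.0150 = 0.0750 m
sum ≈ 0.1250+0.9766+2.3275+0.0750 ≈ 3.5041 m = S ✓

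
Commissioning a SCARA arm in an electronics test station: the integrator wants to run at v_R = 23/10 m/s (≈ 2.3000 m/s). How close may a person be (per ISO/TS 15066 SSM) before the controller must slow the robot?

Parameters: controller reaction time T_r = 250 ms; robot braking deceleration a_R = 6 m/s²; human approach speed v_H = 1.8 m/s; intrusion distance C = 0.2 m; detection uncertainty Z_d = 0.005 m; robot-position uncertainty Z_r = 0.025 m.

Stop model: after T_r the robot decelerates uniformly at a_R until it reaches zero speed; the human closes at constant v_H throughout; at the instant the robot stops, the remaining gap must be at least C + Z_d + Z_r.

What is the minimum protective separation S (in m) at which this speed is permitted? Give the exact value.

S_min = 2863/1200 m = 2.3858 m

stop time T_s = (23/10)/6 = 0.3833 s
reaction-phase robot travel = 2.3000·0.2500 = 0.5750 m
robot under decel: 2.3000²/(2·6.0000) = 0.4408 m
human over T_r+T_s: 1.8000·(0.2500+0.3833) = 1.1400 m
residual clearance needed = 0.2000+0.0050+0.0250 = 0.2300 m
S_min ≈ 0.5750+0.4408+1.1400+0.2300  ⇒  S_min = 2863/1200 m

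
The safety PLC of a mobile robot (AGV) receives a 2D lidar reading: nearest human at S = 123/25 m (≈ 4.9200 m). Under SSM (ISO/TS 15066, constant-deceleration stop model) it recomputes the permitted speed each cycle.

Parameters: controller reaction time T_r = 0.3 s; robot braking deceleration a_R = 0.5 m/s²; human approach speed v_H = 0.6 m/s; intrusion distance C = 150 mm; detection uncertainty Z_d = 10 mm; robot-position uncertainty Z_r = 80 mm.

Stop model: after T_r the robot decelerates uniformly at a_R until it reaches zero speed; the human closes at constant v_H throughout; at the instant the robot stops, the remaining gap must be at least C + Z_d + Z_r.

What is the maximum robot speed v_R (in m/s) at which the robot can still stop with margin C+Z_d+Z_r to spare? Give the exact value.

v_R_max = 3/2 m/s = 1.5000 m/s

collect terms ⇒ (1)·v_R² + (3/2)·v_R + (-9/2) = 0
  disc = (3/2)² − 4·(1)·(-9/2) = 81/4 ; √disc = 9/2
  v_R = (−(3/2) + 9/2) / (2·(1)) = 3/2 m/s
check:
braking lasts T_s = (3/2)/(1/2) = 3.0000 s
robot covers v_R·T_r = 1.5000·0.3000 = 0.4500 m before braking
braking distance = 1.5000²/(2·0.5000) = 2.2500 m
human over T_r+T_s: 0.6000·(0.3000+3.0000) = 1.9800 m
residual clearance needed = 0.1500+0.0100+0.0800 = 0.2400 m
sum ≈ 0.4500+2.2500+1.9800+0.2400 ≈ 4.9200 m = S ✓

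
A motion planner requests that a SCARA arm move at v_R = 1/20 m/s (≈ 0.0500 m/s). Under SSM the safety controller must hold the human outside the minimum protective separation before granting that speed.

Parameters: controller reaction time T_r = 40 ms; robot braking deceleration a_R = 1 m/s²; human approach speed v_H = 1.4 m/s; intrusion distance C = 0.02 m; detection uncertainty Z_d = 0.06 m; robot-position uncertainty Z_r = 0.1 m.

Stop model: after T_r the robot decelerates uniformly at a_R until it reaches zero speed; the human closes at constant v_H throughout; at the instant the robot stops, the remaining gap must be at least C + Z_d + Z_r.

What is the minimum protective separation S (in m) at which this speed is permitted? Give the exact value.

S_min = 1237/4000 m = 0.3093 m

braking lasts T_s = (1/20)/1 = 0.0500 s
reaction-phase robot travel = 0.0500·0.0400 = 0.0020 m
robot under decel: 0.0500²/(2·1.0000) = 0.0013 m
human over T_r+T_s: 1.4000·(0.0400+0.0500) = 0.1260 m
residual clearance needed = 0.0200+0.0600+0.1000 = 0.1800 m
S_min ≈ 0.0020+0.0013+0.1260+0.1800  ⇒  S_min = 1237/4000 m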